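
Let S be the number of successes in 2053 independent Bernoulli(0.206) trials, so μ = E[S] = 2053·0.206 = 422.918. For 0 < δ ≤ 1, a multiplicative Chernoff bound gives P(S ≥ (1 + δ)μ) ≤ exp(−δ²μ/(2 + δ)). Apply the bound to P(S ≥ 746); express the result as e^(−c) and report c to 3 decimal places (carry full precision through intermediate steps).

89.298

Write 746 = (1 + δ)μ, so δ = 746/422.918 − 1 = 0.7639353…
Then the exponent is δ²μ/(2 + δ) = (746 − μ)² / (μ·(2 + δ)) = 89.297948.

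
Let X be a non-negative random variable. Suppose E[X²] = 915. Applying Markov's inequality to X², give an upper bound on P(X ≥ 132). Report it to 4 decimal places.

Since X ≥ 0, the event {X ≥ 132} is the same as {X² ≥ 17424}.
Markov's inequality applied to X² gives P(X² ≥ 17424) ≤ E[X²]/17424 = 915/17424 = 0.0525.

0.0525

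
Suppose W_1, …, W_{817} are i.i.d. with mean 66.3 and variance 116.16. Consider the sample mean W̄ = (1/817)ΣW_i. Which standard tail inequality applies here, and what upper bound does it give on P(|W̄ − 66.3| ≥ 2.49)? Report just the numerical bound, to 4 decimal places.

0.0229

With mean and variance of each term known, Chebyshev's inequality bounds the deviation of the sum (or sample mean).
Var(W̄) = Var(W_i)/n = 116.16/817 = 0.14218.
Chebyshev: P(|W̄ − 66.3| ≥ 2.49) ≤ Var(W̄)/(2.49)² = 116.16/(817·2.49²) = 0.0229.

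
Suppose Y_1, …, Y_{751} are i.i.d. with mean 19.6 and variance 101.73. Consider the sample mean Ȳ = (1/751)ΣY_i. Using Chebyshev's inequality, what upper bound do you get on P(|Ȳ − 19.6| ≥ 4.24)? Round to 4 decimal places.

Var(Ȳ) = Var(Y_i)/n = 101.73/751 = 0.13546.
Chebyshev: P(|Ȳ − 19.6| ≥ 4.24) ≤ Var(Ȳ)/(4.24)² = 101.73/(751·4.24²) = 0.0075.

0.0075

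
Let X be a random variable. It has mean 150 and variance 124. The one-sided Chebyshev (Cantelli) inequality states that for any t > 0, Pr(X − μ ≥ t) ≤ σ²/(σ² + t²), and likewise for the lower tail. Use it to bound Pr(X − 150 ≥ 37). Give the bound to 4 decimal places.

Here σ² = 124 and t = 37, so σ² + t² = 1493.
Cantelli's bound: 124/1493 = 0.0831.

0.0831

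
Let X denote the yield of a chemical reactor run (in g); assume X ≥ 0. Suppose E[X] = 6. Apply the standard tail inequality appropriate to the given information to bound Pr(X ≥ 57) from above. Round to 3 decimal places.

0.105

Only the mean of a non-negative variable is known, so Markov's inequality is the applicable tail bound.
Markov's inequality: for a non-negative random variable, Pr(X ≥ a) ≤ E[X]/a.
Here E[X] = 6 and a = 57, so the bound is 6/57 = 0.1053.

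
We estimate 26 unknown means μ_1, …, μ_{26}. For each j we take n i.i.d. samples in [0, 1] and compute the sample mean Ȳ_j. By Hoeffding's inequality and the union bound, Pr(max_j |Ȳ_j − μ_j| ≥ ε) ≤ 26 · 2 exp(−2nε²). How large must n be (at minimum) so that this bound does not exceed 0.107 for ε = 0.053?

1102

Need 2·26·exp(−2nε²) ≤ 0.107, i.e. exp(−2nε²) ≤ 0.107/52.
So 2nε² ≥ ln(52/0.107) = 6.186170.
Hence n ≥ 6.186170/(2·0.053²) = 1101.134.
The smallest integer n is 1102.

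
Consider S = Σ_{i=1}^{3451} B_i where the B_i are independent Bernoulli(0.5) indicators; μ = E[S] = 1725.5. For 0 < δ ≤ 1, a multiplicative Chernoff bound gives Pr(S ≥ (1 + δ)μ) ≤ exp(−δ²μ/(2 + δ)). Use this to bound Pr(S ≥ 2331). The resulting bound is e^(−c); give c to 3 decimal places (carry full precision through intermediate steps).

90.381

Write 2331 = (1 + δ)μ, so δ = 2331/1725.5 − 1 = 0.3509128…
Then the exponent is δ²μ/(2 + δ) = (2331 − μ)² / (μ·(2 + δ)) = 90.380932.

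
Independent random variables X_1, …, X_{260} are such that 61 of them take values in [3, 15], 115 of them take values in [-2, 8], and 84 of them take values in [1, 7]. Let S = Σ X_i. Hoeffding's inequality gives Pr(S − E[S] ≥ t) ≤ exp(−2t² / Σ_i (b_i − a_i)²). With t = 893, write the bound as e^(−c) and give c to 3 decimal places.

Σ(b_i − a_i)² = 61·12² + 115·10² + 84·6² = 23308.
c = 2t² / 23308 = 2·893² / 23308 = 68.4271.

68.427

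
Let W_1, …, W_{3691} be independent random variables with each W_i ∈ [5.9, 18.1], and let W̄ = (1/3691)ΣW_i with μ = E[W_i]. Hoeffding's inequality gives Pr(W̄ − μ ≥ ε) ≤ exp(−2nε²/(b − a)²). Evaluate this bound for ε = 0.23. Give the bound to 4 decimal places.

Exponent: 2nε²/(b − a)² = 2·3691·0.23² / 12.2² = 2.62368.
Bound = exp(−2.62368) = 0.07254.

0.0725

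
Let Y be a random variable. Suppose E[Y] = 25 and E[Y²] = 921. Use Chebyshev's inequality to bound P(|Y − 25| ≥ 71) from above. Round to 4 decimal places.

0.0587

Var(Y) = E[Y²] − (E[Y])² = 921 − 625 = 296.
Chebyshev's inequality: P(|Y − μ| ≥ t) ≤ Var(Y)/t² = 296/5041 = 0.0587.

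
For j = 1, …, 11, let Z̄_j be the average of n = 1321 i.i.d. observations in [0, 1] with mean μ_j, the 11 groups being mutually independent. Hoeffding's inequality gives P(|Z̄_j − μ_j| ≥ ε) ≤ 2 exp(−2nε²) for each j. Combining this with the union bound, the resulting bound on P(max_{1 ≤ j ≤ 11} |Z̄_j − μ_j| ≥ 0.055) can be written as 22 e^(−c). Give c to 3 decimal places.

7.992

Union bound over the 11 events: P(max_{1 ≤ j ≤ 11} |Z̄_j − μ_j| ≥ 0.055) ≤ 11·2·exp(−2nε²) = 22 exp(−2·1321·0.055²).
So c = 2·1321·0.055² = 7.9920.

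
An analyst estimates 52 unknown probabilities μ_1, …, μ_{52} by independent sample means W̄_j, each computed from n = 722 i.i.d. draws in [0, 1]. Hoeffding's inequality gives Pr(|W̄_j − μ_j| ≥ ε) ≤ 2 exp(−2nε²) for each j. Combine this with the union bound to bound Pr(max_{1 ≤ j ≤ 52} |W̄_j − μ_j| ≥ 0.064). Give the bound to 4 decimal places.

0.2808

Per-experiment Hoeffding bound: 2·exp(−2·722·0.064²) = 2·exp(−5.91462) = 0.0053993.
Union bound over 52 events: 52·0.0053993 = 0.28077.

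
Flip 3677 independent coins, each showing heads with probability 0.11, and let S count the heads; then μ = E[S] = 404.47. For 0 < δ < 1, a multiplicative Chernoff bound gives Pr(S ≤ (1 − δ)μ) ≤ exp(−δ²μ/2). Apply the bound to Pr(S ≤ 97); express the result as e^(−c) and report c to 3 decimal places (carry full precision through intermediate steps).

116.866

Write 97 = (1 − δ)μ, so δ = 1 − 97/404.47 = 0.76018…
Then the exponent is δ²μ/2 = (μ − 97)²/(2μ) = 116.866271.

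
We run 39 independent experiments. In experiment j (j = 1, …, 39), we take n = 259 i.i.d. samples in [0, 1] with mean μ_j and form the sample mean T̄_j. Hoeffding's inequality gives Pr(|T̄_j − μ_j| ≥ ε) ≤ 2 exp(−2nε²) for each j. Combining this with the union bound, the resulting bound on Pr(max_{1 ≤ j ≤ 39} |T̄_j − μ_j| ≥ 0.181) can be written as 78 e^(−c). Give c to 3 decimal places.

Union bound over the 39 events: Pr(max_{1 ≤ j ≤ 39} |T̄_j − μ_j| ≥ 0.181) ≤ 39·2·exp(−2nε²) = 78 exp(−2·259·0.181²).
So c = 2·259·0.181² = 16.9702.

16.970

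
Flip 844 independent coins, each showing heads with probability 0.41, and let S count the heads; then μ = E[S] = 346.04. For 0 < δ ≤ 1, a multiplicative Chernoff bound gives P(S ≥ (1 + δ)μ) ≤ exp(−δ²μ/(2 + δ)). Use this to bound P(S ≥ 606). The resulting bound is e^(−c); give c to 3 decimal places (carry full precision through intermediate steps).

70.984

Write 606 = (1 + δ)μ, so δ = 606/346.04 − 1 = 0.7512426…
Then the exponent is δ²μ/(2 + δ) = (606 − μ)² / (μ·(2 + δ)) = 70.983574.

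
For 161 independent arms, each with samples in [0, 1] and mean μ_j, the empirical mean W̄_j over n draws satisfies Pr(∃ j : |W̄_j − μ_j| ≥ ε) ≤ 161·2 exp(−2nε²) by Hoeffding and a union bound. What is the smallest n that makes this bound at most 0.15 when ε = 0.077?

Need 2·161·exp(−2nε²) ≤ 0.15, i.e. exp(−2nε²) ≤ 0.15/322.
So 2nε² ≥ ln(322/0.15) = 7.671672.
Hence n ≥ 7.671672/(2·0.077²) = 646.962.
The smallest integer n is 647.

647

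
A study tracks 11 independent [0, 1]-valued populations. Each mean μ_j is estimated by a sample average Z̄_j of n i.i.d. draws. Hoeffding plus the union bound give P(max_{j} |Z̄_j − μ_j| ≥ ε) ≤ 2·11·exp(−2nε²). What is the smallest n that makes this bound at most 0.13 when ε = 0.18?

80

Need 2·11·exp(−2nε²) ≤ 0.13, i.e. exp(−2nε²) ≤ 0.13/22.
So 2nε² ≥ ln(22/0.13) = 5.131263.
Hence n ≥ 5.131263/(2·0.18²) = 79.186.
The smallest integer n is 80.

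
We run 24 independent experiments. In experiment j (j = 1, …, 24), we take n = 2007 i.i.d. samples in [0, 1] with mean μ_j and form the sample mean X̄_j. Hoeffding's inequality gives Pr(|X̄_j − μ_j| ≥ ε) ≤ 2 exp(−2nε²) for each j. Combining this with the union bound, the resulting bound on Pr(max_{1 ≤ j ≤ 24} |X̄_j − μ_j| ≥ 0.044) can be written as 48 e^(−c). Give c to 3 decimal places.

7.771

Union bound over the 24 events: Pr(max_{1 ≤ j ≤ 24} |X̄_j − μ_j| ≥ 0.044) ≤ 24·2·exp(−2nε²) = 48 exp(−2·2007·0.044²).
So c = 2·2007·0.044² = 7.7711.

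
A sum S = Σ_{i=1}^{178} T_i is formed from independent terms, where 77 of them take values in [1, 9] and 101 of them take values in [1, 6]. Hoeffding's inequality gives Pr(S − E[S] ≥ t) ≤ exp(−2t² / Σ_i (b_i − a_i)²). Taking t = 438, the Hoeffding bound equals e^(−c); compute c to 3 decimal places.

51.481

Σ(b_i − a_i)² = 77·8² + 101·5² = 7453.
c = 2t² / 7453 = 2·438² / 7453 = 51.4810.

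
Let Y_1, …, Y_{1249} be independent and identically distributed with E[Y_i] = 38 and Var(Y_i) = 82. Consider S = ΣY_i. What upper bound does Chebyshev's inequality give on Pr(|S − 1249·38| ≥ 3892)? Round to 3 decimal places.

Var(S) = n·Var(Y_i) = 1249·82 = 102418.
Chebyshev: Pr(|S − 1249·38| ≥ 3892) ≤ Var(S)/3892² = 102418/15147664 = 0.0068.

0.007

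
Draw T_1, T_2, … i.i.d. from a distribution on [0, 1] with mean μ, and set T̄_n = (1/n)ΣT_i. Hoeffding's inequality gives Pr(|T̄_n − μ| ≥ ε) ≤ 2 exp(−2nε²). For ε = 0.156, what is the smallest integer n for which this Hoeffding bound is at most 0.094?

63

Require 2·exp(−2nε²) ≤ 0.094, i.e. 2nε² ≥ ln(2/0.094) = 3.057608.
So n ≥ 3.057608 / (2·0.156²) = 62.821.
The smallest integer n is 63.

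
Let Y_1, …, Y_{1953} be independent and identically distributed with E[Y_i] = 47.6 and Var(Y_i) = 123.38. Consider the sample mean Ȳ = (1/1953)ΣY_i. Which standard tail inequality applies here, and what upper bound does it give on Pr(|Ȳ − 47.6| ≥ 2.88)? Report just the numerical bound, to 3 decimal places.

With mean and variance of each term known, Chebyshev's inequality bounds the deviation of the sum (or sample mean).
Var(Ȳ) = Var(Y_i)/n = 123.38/1953 = 0.063175.
Chebyshev: Pr(|Ȳ − 47.6| ≥ 2.88) ≤ Var(Ȳ)/(2.88)² = 123.38/(1953·2.88²) = 0.0076.

0.008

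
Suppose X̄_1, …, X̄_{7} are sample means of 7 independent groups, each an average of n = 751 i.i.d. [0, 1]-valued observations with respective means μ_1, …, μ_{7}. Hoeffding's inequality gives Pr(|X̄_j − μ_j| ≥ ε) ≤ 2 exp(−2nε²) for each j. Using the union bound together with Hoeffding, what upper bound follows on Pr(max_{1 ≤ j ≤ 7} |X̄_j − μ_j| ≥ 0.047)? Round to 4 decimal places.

0.5072

Per-experiment Hoeffding bound: 2·exp(−2·751·0.047²) = 2·exp(−3.31792) = 0.072456.
Union bound over 7 events: 7·0.072456 = 0.50719.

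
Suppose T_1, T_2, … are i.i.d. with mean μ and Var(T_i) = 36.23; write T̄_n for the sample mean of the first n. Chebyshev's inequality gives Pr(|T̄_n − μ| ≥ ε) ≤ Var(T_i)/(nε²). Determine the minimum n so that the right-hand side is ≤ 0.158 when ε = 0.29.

2727

Require 36.23/(n·0.29²) ≤ 0.158, i.e. n ≥ 36.23/(0.158·0.29²) = 2726.561.
The smallest integer n is 2727.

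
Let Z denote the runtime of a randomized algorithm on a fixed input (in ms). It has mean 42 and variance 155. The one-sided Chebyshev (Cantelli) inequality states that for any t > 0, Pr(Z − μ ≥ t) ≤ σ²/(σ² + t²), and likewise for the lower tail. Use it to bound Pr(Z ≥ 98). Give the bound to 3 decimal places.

Here σ² = 155 and t = 56, so σ² + t² = 3291.
Cantelli's bound: 155/3291 = 0.0471.

0.047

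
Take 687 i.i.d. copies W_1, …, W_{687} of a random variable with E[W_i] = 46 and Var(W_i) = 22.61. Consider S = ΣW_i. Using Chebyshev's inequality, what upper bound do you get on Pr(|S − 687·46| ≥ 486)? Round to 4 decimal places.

0.0658

Var(S) = n·Var(W_i) = 687·22.61 = 15533.07.
Chebyshev: Pr(|S − 687·46| ≥ 486) ≤ Var(S)/486² = 15533.07/236196 = 0.0658.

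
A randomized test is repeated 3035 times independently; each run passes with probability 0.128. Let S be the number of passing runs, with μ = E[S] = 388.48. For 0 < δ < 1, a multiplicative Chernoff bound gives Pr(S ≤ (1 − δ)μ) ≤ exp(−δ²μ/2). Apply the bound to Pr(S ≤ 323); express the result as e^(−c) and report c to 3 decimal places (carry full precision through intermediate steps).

5.518

Write 323 = (1 − δ)μ, so δ = 1 − 323/388.48 = 0.1685544…
Then the exponent is δ²μ/2 = (μ − 323)²/(2μ) = 5.518470.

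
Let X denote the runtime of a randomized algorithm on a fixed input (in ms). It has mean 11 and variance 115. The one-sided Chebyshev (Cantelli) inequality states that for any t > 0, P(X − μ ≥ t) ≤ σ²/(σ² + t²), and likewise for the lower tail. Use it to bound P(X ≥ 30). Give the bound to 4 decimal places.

Here σ² = 115 and t = 19, so σ² + t² = 476.
Cantelli's bound: 115/476 = 0.2416.

0.2416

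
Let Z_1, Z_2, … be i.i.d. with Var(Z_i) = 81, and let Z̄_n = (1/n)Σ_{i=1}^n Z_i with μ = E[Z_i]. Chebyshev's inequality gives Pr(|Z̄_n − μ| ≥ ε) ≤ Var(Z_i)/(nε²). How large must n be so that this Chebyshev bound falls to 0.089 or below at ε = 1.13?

713

Require 81/(n·1.13²) ≤ 0.089, i.e. n ≥ 81/(0.089·1.13²) = 712.751.
The smallest integer n is 713.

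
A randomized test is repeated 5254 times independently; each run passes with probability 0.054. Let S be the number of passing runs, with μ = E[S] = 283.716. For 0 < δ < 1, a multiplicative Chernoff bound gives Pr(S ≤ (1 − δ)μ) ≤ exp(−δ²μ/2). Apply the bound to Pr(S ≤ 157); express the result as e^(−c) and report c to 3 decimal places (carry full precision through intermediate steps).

Write 157 = (1 − δ)μ, so δ = 1 − 157/283.716 = 0.4466297…
Then the exponent is δ²μ/2 = (μ − 157)²/(2μ) = 28.297566.

28.298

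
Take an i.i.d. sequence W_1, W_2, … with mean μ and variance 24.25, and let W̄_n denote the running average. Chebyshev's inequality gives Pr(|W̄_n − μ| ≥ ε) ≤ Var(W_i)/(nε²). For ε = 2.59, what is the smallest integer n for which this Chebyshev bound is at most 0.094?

39

Require 24.25/(n·2.59²) ≤ 0.094, i.e. n ≥ 24.25/(0.094·2.59²) = 38.458.
The smallest integer n is 39.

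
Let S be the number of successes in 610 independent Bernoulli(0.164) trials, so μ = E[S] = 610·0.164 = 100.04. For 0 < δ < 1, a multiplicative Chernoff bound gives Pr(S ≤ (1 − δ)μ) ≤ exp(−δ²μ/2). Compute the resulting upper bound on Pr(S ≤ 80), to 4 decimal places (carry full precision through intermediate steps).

Write 80 = (1 − δ)μ, so δ = 1 − 80/100.04 = 0.2003199…
Then the exponent is δ²μ/2 = (μ − 80)²/(2μ) = 2.007205.
Bound = exp(−2.007205) = 0.13436.

0.1344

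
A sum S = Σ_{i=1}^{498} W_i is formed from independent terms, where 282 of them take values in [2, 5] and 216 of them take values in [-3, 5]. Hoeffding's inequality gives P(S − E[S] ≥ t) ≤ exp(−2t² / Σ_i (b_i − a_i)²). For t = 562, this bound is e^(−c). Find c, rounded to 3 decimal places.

38.607

Σ(b_i − a_i)² = 282·3² + 216·8² = 16362.
c = 2t² / 16362 = 2·562² / 16362 = 38.6070.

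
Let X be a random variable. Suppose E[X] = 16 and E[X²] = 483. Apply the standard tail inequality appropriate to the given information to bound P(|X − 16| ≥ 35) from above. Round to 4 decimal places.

The first two moments determine the variance, so Chebyshev's inequality is the sharpest standard bound available.
Var(X) = E[X²] − (E[X])² = 483 − 256 = 227.
Chebyshev's inequality: P(|X − μ| ≥ t) ≤ Var(X)/t² = 227/1225 = 0.1853.

0.1853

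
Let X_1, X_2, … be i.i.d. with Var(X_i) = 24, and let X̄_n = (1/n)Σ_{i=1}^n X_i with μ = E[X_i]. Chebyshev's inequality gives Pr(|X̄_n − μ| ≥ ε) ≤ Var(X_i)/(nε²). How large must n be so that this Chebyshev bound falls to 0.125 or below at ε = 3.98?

Require 24/(n·3.98²) ≤ 0.125, i.e. n ≥ 24/(0.125·3.98²) = 12.121.
The smallest integer n is 13.

13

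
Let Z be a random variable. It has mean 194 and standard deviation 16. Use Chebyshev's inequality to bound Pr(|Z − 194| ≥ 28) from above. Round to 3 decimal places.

0.327

Chebyshev: Pr(|Z − μ| ≥ t) ≤ Var(Z)/t².
Var(Z) = σ² = 16² = 256.
Bound = 256 / 784 = 0.3265.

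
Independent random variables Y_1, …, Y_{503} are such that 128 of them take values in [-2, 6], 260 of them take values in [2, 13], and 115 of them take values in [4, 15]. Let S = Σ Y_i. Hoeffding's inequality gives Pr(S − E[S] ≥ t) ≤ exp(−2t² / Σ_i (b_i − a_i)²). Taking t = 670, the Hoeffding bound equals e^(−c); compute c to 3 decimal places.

16.760

Σ(b_i − a_i)² = 128·8² + 260·11² + 115·11² = 53567.
c = 2t² / 53567 = 2·670² / 53567 = 16.7603.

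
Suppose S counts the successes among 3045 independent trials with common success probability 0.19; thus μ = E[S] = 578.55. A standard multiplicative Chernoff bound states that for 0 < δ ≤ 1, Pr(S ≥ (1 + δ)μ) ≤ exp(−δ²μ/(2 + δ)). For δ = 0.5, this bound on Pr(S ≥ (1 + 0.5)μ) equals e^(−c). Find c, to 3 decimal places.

57.855

c = δ²μ/(2 + δ) = 0.5²·578.55/(2 + 0.5) = 57.8550.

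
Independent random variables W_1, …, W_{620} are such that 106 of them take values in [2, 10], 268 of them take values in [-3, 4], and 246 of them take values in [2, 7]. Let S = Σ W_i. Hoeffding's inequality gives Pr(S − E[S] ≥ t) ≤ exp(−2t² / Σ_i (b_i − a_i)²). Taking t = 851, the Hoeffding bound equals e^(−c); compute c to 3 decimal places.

Σ(b_i − a_i)² = 106·8² + 268·7² + 246·5² = 26066.
c = 2t² / 26066 = 2·851² / 26066 = 55.5667.

55.567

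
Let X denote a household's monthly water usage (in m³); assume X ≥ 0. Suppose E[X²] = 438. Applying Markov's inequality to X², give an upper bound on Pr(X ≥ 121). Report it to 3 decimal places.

Since X ≥ 0, the event {X ≥ 121} is the same as {X² ≥ 14641}.
Markov's inequality applied to X² gives Pr(X² ≥ 14641) ≤ E[X²]/14641 = 438/14641 = 0.0299.

0.030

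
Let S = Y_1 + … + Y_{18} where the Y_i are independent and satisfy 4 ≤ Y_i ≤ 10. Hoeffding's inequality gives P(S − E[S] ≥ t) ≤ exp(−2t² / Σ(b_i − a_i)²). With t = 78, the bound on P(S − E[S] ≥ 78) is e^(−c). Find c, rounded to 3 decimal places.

Σ(b_i − a_i)² = 18·(6)² = 648.
c = 2t²/648 = 2·78²/648 = 18.7778.

18.778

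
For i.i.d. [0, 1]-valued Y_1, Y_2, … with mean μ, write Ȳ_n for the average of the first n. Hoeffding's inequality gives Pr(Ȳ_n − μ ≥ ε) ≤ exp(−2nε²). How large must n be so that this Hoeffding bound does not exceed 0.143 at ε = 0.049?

Require exp(−2nε²) ≤ 0.143, i.e. 2nε² ≥ ln(1/0.143) = 1.944911.
So n ≥ 1.944911 / (2·0.049²) = 405.021.
The smallest integer n is 406.

406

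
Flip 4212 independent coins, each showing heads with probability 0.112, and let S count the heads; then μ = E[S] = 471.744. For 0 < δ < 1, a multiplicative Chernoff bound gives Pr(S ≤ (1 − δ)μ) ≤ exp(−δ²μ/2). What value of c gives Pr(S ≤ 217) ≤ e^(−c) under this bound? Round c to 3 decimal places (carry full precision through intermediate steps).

Write 217 = (1 − δ)μ, so δ = 1 − 217/471.744 = 0.5400047…
Then the exponent is δ²μ/2 = (μ − 217)²/(2μ) = 68.781485.

68.781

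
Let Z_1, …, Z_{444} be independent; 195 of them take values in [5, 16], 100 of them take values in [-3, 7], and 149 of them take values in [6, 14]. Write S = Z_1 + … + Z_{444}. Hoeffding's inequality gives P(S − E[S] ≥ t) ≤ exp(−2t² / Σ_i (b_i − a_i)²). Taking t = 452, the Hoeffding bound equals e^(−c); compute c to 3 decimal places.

Σ(b_i − a_i)² = 195·11² + 100·10² + 149·8² = 43131.
c = 2t² / 43131 = 2·452² / 43131 = 9.4737.

9.474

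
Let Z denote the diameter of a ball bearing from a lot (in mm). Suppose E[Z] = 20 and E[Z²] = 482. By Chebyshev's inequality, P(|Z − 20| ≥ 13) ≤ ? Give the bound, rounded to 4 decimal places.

Var(Z) = E[Z²] − (E[Z])² = 482 − 400 = 82.
Chebyshev's inequality: P(|Z − μ| ≥ t) ≤ Var(Z)/t² = 82/169 = 0.4852.

0.4852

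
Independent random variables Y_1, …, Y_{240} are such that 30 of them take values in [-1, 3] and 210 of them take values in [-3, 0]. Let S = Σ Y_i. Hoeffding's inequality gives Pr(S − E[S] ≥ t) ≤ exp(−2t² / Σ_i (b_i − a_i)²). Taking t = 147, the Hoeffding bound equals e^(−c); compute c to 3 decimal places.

18.235

Σ(b_i − a_i)² = 30·4² + 210·3² = 2370.
c = 2t² / 2370 = 2·147² / 2370 = 18.2354.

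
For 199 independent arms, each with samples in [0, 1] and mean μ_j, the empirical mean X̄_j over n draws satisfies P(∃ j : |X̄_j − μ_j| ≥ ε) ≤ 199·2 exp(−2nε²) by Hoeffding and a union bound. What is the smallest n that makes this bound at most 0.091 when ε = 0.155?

175

Need 2·199·exp(−2nε²) ≤ 0.091, i.e. exp(−2nε²) ≤ 0.091/398.
So 2nε² ≥ ln(398/0.091) = 8.383348.
Hence n ≥ 8.383348/(2·0.155²) = 174.471.
The smallest integer n is 175.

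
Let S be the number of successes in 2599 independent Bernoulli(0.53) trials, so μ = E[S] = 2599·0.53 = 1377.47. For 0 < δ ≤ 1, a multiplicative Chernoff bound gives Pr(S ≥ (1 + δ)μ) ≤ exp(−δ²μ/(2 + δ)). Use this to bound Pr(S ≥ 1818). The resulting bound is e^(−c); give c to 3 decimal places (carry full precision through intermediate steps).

60.732

Write 1818 = (1 + δ)μ, so δ = 1818/1377.47 − 1 = 0.319811…
Then the exponent is δ²μ/(2 + δ) = (1818 − μ)² / (μ·(2 + δ)) = 60.731811.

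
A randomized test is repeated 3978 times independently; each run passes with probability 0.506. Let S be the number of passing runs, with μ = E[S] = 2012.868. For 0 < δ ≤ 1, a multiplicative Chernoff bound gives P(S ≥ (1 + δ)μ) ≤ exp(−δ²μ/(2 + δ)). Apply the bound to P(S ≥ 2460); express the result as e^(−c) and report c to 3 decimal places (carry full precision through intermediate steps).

Write 2460 = (1 + δ)μ, so δ = 2460/2012.868 − 1 = 0.2221368…
Then the exponent is δ²μ/(2 + δ) = (2460 − μ)² / (μ·(2 + δ)) = 44.697725.

44.698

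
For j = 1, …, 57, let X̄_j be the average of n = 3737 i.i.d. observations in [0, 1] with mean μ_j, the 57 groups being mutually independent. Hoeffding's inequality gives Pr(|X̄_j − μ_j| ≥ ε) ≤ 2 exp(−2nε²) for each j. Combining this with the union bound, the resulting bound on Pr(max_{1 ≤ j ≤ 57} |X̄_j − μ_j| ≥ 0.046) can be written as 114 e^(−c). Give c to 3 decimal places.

15.815

Union bound over the 57 events: Pr(max_{1 ≤ j ≤ 57} |X̄_j − μ_j| ≥ 0.046) ≤ 57·2·exp(−2nε²) = 114 exp(−2·3737·0.046²).
So c = 2·3737·0.046² = 15.8150.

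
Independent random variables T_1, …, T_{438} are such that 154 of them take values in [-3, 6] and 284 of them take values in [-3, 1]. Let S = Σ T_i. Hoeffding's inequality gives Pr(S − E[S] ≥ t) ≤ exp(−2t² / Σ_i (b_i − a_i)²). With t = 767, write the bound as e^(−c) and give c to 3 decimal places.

Σ(b_i − a_i)² = 154·9² + 284·4² = 17018.
c = 2t² / 17018 = 2·767² / 17018 = 69.1373.

69.137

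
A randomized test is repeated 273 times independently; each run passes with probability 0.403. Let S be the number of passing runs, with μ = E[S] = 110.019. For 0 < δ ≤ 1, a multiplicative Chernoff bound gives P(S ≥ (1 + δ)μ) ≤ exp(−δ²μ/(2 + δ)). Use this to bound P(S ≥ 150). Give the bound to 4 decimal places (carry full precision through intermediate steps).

0.0021

Write 150 = (1 + δ)μ, so δ = 150/110.019 − 1 = 0.3634009…
Then the exponent is δ²μ/(2 + δ) = (150 − μ)² / (μ·(2 + δ)) = 6.147552.
Bound = exp(−6.147552) = 0.00214.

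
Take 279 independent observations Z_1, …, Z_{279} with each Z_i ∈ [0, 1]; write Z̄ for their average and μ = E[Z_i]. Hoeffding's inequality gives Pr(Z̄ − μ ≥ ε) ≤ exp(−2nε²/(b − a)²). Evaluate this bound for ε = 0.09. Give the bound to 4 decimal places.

Exponent: 2nε²/(b − a)² = 2·279·0.09² / 1² = 4.51980.
Bound = exp(−4.51980) = 0.01089.

0.0109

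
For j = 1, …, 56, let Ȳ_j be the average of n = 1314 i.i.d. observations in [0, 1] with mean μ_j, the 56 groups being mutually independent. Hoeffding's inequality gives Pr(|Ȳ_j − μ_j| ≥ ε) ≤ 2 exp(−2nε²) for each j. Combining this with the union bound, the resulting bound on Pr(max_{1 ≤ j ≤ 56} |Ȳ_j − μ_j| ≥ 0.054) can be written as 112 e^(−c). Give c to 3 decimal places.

Union bound over the 56 events: Pr(max_{1 ≤ j ≤ 56} |Ȳ_j − μ_j| ≥ 0.054) ≤ 56·2·exp(−2nε²) = 112 exp(−2·1314·0.054²).
So c = 2·1314·0.054² = 7.6632.

7.663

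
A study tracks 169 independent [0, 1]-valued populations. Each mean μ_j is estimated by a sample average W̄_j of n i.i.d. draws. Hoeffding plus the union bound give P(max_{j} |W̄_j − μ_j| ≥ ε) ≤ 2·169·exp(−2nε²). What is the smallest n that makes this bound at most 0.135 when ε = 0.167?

Need 2·169·exp(−2nε²) ≤ 0.135, i.e. exp(−2nε²) ≤ 0.135/338.
So 2nε² ≥ ln(338/0.135) = 7.825526.
Hence n ≥ 7.825526/(2·0.167²) = 140.298.
The smallest integer n is 141.

141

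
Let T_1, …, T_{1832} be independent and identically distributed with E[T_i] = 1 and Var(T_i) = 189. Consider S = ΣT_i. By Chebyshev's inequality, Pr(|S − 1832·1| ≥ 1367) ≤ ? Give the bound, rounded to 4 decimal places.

0.1853

Var(S) = n·Var(T_i) = 1832·189 = 346248.
Chebyshev: Pr(|S − 1832·1| ≥ 1367) ≤ Var(S)/1367² = 346248/1868689 = 0.1853.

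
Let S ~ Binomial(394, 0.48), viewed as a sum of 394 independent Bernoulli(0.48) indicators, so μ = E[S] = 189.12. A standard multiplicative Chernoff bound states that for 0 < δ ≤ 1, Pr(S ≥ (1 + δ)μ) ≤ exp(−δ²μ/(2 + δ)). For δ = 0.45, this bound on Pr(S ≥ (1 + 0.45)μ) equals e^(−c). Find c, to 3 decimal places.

15.631

c = δ²μ/(2 + δ) = 0.45²·189.12/(2 + 0.45) = 15.6313.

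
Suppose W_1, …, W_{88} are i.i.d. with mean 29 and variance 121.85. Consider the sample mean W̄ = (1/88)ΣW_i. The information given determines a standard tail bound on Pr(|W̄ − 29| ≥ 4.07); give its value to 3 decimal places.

0.084

With mean and variance of each term known, Chebyshev's inequality bounds the deviation of the sum (or sample mean).
Var(W̄) = Var(W_i)/n = 121.85/88 = 1.3847.
Chebyshev: Pr(|W̄ − 29| ≥ 4.07) ≤ Var(W̄)/(4.07)² = 121.85/(88·4.07²) = 0.0836.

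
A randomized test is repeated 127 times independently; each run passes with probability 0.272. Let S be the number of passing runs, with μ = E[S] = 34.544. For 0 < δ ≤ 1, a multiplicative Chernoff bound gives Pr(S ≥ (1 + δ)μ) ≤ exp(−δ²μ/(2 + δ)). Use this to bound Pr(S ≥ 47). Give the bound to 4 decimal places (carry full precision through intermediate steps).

Write 47 = (1 + δ)μ, so δ = 47/34.544 − 1 = 0.3605836…
Then the exponent is δ²μ/(2 + δ) = (47 − μ)² / (μ·(2 + δ)) = 1.902678.
Bound = exp(−1.902678) = 0.14917.

0.1492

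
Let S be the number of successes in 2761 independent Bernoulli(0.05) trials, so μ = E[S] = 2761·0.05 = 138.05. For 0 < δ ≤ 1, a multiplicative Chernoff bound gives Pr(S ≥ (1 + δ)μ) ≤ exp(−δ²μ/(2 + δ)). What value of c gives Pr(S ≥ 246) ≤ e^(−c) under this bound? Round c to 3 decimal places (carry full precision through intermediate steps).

Write 246 = (1 + δ)μ, so δ = 246/138.05 − 1 = 0.7819631…
Then the exponent is δ²μ/(2 + δ) = (246 − μ)² / (μ·(2 + δ)) = 30.342931.

30.343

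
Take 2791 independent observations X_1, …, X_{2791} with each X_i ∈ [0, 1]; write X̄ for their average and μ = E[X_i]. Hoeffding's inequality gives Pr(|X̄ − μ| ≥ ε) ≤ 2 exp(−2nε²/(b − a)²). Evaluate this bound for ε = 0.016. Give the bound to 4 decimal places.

Exponent: 2nε²/(b − a)² = 2·2791·0.016² / 1² = 1.42899.
Bound = 2·exp(−1.42899) = 0.47910.

0.4791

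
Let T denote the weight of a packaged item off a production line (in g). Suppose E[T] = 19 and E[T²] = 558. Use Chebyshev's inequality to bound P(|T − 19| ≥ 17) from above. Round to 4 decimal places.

Var(T) = E[T²] − (E[T])² = 558 − 361 = 197.
Chebyshev's inequality: P(|T − μ| ≥ t) ≤ Var(T)/t² = 197/289 = 0.6817.

0.6817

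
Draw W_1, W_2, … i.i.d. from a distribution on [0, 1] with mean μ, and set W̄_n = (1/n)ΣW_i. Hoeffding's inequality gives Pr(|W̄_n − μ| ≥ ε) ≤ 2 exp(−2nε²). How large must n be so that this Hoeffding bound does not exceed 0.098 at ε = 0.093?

175

Require 2·exp(−2nε²) ≤ 0.098, i.e. 2nε² ≥ ln(2/0.098) = 3.015935.
So n ≥ 3.015935 / (2·0.093²) = 174.352.
The smallest integer n is 175.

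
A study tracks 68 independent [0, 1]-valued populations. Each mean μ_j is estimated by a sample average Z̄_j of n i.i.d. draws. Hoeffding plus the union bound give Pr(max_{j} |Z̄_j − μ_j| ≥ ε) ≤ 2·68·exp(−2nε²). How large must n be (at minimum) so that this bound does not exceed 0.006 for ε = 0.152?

218

Need 2·68·exp(−2nε²) ≤ 0.006, i.e. exp(−2nε²) ≤ 0.006/136.
So 2nε² ≥ ln(136/0.006) = 10.028651.
Hence n ≥ 10.028651/(2·0.152²) = 217.033.
The smallest integer n is 218.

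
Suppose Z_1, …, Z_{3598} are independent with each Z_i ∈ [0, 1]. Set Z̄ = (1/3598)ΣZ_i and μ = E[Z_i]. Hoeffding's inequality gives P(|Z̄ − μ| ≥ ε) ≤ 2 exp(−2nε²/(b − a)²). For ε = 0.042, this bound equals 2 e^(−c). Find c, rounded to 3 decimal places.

12.694

c = 2nε²/(b − a)² = 2·3598·0.042² / 1² = 12.6937.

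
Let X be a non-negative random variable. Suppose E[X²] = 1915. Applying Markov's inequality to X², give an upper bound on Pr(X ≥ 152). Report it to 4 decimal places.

0.0829

Since X ≥ 0, the event {X ≥ 152} is the same as {X² ≥ 23104}.
Markov's inequality applied to X² gives Pr(X² ≥ 23104) ≤ E[X²]/23104 = 1915/23104 = 0.0829.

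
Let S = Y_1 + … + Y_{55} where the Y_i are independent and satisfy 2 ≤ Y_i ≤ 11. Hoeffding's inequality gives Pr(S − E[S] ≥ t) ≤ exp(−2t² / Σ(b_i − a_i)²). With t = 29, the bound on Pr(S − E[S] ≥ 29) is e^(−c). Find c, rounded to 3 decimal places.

Σ(b_i − a_i)² = 55·(9)² = 4455.
c = 2t²/4455 = 2·29²/4455 = 0.3776.

0.378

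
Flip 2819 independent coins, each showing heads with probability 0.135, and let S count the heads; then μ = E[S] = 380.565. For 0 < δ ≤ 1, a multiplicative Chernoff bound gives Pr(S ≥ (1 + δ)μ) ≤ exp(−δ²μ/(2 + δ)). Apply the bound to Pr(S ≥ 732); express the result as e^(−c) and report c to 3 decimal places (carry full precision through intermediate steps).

Write 732 = (1 + δ)μ, so δ = 732/380.565 − 1 = 0.9234559…
Then the exponent is δ²μ/(2 + δ) = (732 − μ)² / (μ·(2 + δ)) = 111.010646.

111.011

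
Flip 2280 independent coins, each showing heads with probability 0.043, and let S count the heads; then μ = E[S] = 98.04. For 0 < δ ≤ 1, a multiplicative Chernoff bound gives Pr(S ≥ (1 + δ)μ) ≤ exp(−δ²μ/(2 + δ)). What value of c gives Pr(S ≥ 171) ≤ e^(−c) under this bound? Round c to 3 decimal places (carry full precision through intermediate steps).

19.786

Write 171 = (1 + δ)μ, so δ = 171/98.04 − 1 = 0.744186…
Then the exponent is δ²μ/(2 + δ) = (171 − μ)² / (μ·(2 + δ)) = 19.785763.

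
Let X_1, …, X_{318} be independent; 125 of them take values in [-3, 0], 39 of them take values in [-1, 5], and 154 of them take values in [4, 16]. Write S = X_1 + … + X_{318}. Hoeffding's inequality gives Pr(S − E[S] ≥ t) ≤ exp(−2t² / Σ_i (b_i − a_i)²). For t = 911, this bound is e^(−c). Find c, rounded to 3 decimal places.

67.186

Σ(b_i − a_i)² = 125·3² + 39·6² + 154·12² = 24705.
c = 2t² / 24705 = 2·911² / 24705 = 67.1865.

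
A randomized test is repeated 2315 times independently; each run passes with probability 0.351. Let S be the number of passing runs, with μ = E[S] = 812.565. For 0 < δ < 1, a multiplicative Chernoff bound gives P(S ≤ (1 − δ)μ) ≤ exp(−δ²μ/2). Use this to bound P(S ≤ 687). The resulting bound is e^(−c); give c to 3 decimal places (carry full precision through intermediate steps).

Write 687 = (1 − δ)μ, so δ = 1 − 687/812.565 = 0.1545292…
Then the exponent is δ²μ/2 = (μ − 687)²/(2μ) = 9.701728.

9.702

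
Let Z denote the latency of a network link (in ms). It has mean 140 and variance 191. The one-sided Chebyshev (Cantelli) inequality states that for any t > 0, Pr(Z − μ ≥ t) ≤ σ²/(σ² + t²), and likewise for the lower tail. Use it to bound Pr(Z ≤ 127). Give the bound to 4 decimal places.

Here σ² = 191 and t = 13, so σ² + t² = 360.
Cantelli's bound: 191/360 = 0.5306.

0.5306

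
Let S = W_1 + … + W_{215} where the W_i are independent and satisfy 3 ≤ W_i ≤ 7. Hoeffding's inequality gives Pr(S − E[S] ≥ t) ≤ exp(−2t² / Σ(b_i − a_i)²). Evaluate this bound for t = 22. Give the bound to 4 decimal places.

0.7547

Σ(b_i − a_i)² = 215·(4)² = 3440.
Exponent = 2·22²/3440 = 0.2814.
Bound = exp(−0.2814) = 0.75473.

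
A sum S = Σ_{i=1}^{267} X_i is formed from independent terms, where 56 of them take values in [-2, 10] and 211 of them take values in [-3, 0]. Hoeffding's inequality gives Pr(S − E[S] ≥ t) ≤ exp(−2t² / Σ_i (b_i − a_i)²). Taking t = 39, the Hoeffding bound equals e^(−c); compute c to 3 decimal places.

0.305

Σ(b_i − a_i)² = 56·12² + 211·3² = 9963.
c = 2t² / 9963 = 2·39² / 9963 = 0.3053.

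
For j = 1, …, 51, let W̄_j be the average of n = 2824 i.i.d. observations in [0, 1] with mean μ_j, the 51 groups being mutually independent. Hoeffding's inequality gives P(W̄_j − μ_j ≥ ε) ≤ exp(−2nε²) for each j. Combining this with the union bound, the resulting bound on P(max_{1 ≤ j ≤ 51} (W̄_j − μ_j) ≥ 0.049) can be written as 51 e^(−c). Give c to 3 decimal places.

Union bound over the 51 events: P(max_{1 ≤ j ≤ 51} (W̄_j − μ_j) ≥ 0.049) ≤ 51·exp(−2nε²) = 51 exp(−2·2824·0.049²).
So c = 2·2824·0.049² = 13.5608.

13.561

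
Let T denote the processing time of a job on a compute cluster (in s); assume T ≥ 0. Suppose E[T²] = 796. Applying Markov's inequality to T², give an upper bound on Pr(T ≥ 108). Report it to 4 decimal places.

0.0682

Since T ≥ 0, the event {T ≥ 108} is the same as {T² ≥ 11664}.
Markov's inequality applied to T² gives Pr(T² ≥ 11664) ≤ E[T²]/11664 = 796/11664 = 0.0682.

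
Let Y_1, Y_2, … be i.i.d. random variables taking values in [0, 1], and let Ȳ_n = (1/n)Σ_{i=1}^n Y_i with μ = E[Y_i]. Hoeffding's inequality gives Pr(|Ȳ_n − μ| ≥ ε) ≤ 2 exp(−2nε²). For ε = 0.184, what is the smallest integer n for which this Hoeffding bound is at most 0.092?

46

Require 2·exp(−2nε²) ≤ 0.092, i.e. 2nε² ≥ ln(2/0.092) = 3.079114.
So n ≥ 3.079114 / (2·0.184²) = 45.474.
The smallest integer n is 46.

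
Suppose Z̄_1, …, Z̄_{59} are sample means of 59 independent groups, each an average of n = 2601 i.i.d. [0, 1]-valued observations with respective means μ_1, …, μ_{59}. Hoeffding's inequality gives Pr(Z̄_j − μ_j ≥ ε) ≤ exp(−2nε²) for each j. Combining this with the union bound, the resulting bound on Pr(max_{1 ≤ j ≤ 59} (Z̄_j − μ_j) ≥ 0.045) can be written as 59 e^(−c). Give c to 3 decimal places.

10.534

Union bound over the 59 events: Pr(max_{1 ≤ j ≤ 59} (Z̄_j − μ_j) ≥ 0.045) ≤ 59·exp(−2nε²) = 59 exp(−2·2601·0.045²).
So c = 2·2601·0.045² = 10.5341.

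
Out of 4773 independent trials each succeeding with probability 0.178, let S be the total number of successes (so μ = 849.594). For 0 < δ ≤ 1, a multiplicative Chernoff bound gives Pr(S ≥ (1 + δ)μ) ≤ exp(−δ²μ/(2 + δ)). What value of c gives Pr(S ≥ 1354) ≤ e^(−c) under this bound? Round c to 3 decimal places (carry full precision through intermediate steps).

Write 1354 = (1 + δ)μ, so δ = 1354/849.594 − 1 = 0.5937024…
Then the exponent is δ²μ/(2 + δ) = (1354 − μ)² / (μ·(2 + δ)) = 115.459296.

115.459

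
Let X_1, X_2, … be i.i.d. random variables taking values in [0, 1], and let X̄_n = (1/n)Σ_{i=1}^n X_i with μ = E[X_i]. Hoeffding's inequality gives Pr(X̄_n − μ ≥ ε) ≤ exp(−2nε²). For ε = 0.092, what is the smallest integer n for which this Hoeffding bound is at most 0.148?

113

Require exp(−2nε²) ≤ 0.148, i.e. 2nε² ≥ ln(1/0.148) = 1.910543.
So n ≥ 1.910543 / (2·0.092²) = 112.863.
The smallest integer n is 113.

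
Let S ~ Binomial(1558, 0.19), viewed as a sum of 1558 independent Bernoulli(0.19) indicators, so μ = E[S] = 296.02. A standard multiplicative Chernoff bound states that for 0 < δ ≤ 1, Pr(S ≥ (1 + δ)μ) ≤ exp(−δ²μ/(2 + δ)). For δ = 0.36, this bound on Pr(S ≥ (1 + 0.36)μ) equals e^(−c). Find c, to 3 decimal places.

16.256

c = δ²μ/(2 + δ) = 0.36²·296.02/(2 + 0.36) = 16.2560.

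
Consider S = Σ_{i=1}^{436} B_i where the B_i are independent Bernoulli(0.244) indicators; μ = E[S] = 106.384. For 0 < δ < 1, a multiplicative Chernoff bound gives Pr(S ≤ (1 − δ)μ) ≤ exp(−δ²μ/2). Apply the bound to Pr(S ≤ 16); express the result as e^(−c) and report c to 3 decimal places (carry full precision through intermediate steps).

Write 16 = (1 − δ)μ, so δ = 1 − 16/106.384 = 0.8496014…
Then the exponent is δ²μ/2 = (μ − 16)²/(2μ) = 38.395188.

38.395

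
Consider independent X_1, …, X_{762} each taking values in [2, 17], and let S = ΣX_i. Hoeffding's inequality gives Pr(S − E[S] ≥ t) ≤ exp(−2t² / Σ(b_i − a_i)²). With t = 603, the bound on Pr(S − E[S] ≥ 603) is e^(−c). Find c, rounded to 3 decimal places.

4.242

Σ(b_i − a_i)² = 762·(15)² = 171450.
c = 2t²/171450 = 2·603²/171450 = 4.2416.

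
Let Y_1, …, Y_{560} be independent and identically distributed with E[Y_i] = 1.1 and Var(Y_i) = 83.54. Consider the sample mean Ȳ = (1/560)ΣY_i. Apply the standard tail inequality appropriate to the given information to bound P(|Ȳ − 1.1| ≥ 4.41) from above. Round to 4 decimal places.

0.0077

With mean and variance of each term known, Chebyshev's inequality bounds the deviation of the sum (or sample mean).
Var(Ȳ) = Var(Y_i)/n = 83.54/560 = 0.14918.
Chebyshev: P(|Ȳ − 1.1| ≥ 4.41) ≤ Var(Ȳ)/(4.41)² = 83.54/(560·4.41²) = 0.0077.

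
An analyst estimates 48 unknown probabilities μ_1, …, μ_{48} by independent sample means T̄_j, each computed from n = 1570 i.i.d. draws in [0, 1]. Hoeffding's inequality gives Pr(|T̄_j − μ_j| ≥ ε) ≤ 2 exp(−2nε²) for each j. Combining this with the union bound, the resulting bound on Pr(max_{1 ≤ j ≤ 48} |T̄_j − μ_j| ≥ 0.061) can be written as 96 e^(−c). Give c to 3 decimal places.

Union bound over the 48 events: Pr(max_{1 ≤ j ≤ 48} |T̄_j − μ_j| ≥ 0.061) ≤ 48·2·exp(−2nε²) = 96 exp(−2·1570·0.061²).
So c = 2·1570·0.061² = 11.6839.

11.684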